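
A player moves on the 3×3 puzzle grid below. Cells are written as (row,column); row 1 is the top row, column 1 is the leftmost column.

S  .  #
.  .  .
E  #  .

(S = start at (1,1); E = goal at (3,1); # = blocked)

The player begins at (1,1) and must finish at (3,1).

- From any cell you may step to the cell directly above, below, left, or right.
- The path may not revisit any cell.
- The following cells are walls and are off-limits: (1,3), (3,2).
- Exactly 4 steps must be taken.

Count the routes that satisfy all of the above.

1

Need simple routes of exactly 4 moves from (1,1) to (3,1) (Manhattan distance 2, so 1 moves are spent on a detour and 1 undoing it).
Enumerating: (1,1) (1,2) (2,2) (2,1) (3,1).
That gives 1 route.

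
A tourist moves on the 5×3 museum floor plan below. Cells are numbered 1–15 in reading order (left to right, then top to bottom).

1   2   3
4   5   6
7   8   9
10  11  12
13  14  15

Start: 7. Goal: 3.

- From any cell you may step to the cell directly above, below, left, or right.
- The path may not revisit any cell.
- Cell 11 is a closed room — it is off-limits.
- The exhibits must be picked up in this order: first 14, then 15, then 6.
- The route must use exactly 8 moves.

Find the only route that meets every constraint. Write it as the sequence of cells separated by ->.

The waypoints must appear in the order 14, 15, 6, with no cell reused.
Route from 7: 2× down (reaching 13), 2× right (reaching 15), 4× up (reaching 3) — 8 moves in all.
Check: order respected (14 at step 3, 15 at step 4, 6 at step 7); 8 moves as required.

7 -> 10 -> 13 -> 14 -> 15 -> 12 -> 9 -> 6 -> 3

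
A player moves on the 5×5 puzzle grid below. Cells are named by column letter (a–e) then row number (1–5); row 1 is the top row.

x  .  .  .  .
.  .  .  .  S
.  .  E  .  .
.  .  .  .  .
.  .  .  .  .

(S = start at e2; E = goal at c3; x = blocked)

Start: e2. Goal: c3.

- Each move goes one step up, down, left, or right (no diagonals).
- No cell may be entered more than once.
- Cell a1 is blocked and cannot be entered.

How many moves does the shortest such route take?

The Manhattan distance from e2 to c3 is |2−3| + |5−3| = 3, so at least 3 moves are needed.
A route of 3 moves achieves this: e2 → e3 → d3 → c3.
Since 3 matches the lower bound, it is optimal.

3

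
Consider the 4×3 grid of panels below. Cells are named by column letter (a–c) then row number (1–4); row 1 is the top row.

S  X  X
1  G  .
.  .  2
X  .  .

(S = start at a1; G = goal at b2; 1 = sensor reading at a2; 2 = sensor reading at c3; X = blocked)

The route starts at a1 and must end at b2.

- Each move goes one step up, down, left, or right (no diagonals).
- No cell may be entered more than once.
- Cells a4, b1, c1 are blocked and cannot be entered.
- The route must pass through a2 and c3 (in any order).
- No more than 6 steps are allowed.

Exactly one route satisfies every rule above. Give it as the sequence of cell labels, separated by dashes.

a1 - a2 - a3 - b3 - c3 - c2 - b2

The budget equals the shortest possible length, so every move has to be on a shortest route through the required cells.
Route from a1: 2× down (reaching a3), 2× right (reaching c3), up to c2, left to b2 — 6 moves in all.
Check: all required cells visited; 6 ≤ 6 moves.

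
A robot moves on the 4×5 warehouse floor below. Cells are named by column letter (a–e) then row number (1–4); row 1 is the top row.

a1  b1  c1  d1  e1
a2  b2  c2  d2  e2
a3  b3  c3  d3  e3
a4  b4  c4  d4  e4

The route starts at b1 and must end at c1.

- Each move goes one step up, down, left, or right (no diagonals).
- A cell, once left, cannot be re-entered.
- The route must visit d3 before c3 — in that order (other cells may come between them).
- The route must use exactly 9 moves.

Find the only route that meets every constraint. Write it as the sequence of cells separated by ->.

The waypoints must appear in the order d3, c3, with no cell reused.
Route from b1: down 3 to b4, right 2 to d4, up 1 to d3, left 1 to c3, up 2 to c1 — 9 moves in all.
Check: order respected (d3 at step 6, c3 at step 7); 9 moves as required.

b1 -> b2 -> b3 -> b4 -> c4 -> d4 -> d3 -> c3 -> c2 -> c1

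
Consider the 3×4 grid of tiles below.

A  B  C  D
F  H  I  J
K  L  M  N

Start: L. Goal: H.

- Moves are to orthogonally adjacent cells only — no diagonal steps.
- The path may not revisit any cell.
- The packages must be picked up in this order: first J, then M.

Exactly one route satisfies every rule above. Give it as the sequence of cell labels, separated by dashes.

L - K - F - A - B - C - D - J - N - M - I - H

The waypoints must appear in the order J, M, with no cell reused.
Route from L: left 1 to K, up 2 to A, right 3 to D, down 2 to N, left 1 to M, up 1 to I, left 1 to H — 11 moves in all.
Check: order respected (J at step 7, M at step 9).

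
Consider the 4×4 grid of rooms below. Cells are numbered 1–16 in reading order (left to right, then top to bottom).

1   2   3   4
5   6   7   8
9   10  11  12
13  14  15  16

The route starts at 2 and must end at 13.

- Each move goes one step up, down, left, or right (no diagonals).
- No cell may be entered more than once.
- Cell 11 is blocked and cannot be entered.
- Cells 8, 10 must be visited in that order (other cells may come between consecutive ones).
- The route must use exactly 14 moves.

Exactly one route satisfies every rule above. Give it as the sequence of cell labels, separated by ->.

2 -> 1 -> 5 -> 6 -> 7 -> 3 -> 4 -> 8 -> 12 -> 16 -> 15 -> 14 -> 10 -> 9 -> 13

The waypoints must appear in the order 8, 10, with no cell reused.
Route from 2: left 1 to 1, down 1 to 5, right 2 to 7, up 1 to 3, right 1 to 4, down 3 to 16, left 2 to 14, up 1 to 10, left 1 to 9, down 1 to 13 — 14 moves in all.
Check: order respected (8 at step 7, 10 at step 12); 14 moves as required.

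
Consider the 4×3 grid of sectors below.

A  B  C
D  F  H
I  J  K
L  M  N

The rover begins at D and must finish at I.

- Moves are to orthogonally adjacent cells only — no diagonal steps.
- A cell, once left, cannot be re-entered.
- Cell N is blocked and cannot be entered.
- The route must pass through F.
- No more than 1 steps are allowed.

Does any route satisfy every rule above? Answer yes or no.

no

Even ignoring the no-revisit rule, getting from D to I via F needs at least 1 + 2 = 3 moves (Manhattan distance per leg), which exceeds the 1-move limit.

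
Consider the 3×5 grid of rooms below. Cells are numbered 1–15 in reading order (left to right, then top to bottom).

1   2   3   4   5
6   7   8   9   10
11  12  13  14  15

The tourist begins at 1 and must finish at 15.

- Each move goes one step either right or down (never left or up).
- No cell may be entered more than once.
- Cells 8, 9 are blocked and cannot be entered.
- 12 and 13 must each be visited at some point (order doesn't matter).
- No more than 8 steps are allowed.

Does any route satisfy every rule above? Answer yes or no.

One route that works: 1 → 6 → 11 → 12 → 13 → 14 → 15.

yes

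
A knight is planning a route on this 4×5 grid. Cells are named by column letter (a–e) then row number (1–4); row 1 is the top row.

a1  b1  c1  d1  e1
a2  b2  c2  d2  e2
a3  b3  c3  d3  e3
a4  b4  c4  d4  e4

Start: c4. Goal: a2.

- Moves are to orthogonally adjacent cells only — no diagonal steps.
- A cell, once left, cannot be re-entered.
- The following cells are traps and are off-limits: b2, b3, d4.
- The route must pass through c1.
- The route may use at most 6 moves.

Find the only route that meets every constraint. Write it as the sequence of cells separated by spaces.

The budget equals the shortest possible length, so every move has to be on a shortest route through the required cells.
Route from c4: up 3 to c1, left 2 to a1, down 1 to a2 — 6 moves in all.
Check: all required cells visited; 6 ≤ 6 moves.

c4 c3 c2 c1 b1 a1 a2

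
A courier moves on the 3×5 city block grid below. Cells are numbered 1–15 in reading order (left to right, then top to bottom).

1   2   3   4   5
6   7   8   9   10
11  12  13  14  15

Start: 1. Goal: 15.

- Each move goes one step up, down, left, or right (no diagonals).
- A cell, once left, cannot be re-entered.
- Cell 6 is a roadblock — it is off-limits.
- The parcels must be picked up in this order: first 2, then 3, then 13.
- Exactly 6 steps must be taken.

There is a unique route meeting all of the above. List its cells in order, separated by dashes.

1 - 2 - 3 - 8 - 13 - 14 - 15

The waypoints must appear in the order 2, 3, 13, with no cell reused.
Route from 1: 2× right (reaching 3), 2× down (reaching 13), 2× right (reaching 15) — 6 moves in all.
Check: order respected (2 at step 1, 3 at step 2, 13 at step 4); 6 moves as required.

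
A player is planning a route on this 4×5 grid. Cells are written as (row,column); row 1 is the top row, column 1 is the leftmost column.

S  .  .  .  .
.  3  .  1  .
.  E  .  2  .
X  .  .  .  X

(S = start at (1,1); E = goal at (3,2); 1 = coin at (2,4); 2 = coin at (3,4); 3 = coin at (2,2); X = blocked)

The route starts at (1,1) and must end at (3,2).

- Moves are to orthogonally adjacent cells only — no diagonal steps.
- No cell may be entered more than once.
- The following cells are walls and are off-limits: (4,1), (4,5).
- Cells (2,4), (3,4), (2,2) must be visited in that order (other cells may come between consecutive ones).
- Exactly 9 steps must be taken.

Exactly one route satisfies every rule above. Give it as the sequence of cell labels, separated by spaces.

(1,1) (1,2) (1,3) (1,4) (2,4) (3,4) (3,3) (2,3) (2,2) (3,2)

The waypoints must appear in the order (2,4), (3,4), (2,2), with no cell reused.
Route from (1,1): right 3 to (1,4), down 2 to (3,4), left 1 to (3,3), up 1 to (2,3), left 1 to (2,2), down 1 to (3,2) — 9 moves in all.
Check: order respected (1 at step 4, 2 at step 5, 3 at step 8); 9 moves as required.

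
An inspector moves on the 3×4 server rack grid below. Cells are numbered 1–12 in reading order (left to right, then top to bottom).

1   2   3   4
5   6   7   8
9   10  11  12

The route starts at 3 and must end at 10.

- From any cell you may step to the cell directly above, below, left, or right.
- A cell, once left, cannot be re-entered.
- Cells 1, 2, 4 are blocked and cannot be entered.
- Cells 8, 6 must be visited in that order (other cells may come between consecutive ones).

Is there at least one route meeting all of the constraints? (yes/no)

Even ignoring the required order, no revisit-free route from 3 to 10 manages to pass through all of 8 and 6: branching out from 3, every path either misses one of them or, having collected them, can no longer reach 10 without re-entering a cell.

no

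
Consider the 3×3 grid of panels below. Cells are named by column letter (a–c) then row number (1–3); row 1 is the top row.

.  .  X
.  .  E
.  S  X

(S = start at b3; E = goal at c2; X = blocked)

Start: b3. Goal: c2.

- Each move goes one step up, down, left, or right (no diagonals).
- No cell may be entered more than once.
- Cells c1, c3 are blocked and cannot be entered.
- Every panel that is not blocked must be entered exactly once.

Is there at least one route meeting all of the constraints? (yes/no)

yes

One route that works: b3 → a3 → a2 → a1 → b1 → b2 → c2.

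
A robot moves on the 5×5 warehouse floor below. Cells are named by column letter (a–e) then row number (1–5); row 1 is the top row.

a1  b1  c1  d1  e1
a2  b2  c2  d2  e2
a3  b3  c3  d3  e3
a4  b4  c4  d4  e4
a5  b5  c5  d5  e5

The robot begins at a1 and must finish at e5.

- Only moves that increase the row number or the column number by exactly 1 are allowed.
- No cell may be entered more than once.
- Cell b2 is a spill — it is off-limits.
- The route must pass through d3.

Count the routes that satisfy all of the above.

12

A right/down-only route from a1 to e5 makes exactly 4 down-moves and 4 right-moves in some order.
With no other constraints that would be C(8,4) = 70 routes.
Split at d3 and multiply the segment counts (each segment already excludes blocked cells): a1→d3: 4; d3→e5: 3; product = 12.
That gives 12 routes.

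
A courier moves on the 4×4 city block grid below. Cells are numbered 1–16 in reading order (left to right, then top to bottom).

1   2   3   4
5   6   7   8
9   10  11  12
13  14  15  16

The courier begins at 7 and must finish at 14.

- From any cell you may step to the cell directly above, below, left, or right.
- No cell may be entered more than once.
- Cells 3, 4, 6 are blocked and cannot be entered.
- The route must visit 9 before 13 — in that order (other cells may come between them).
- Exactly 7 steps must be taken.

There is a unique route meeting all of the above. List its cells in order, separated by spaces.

The waypoints must appear in the order 9, 13, with no cell reused.
Route from 7: right 1 to 8, down 1 to 12, left 3 to 9, down 1 to 13, right 1 to 14 — 7 moves in all.
Check: order respected (9 at step 5, 13 at step 6); 7 moves as required.

7 8 12 11 10 9 13 14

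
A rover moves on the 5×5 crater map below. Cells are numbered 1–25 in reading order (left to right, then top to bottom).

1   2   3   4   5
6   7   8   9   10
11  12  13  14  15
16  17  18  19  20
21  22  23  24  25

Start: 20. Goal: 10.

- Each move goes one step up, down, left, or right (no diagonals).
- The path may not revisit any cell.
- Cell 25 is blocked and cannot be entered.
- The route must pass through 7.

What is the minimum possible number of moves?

Any route passes through 7 somewhere between 20 and 10. Summing Manhattan distances along the two legs (20 → 7 → 10) gives a lower bound of 5 + 3 = 8 moves.
A route of 8 moves achieves this: 20 → 15 → 14 → 13 → 12 → 7 → 8 → 9 → 10.
Since 8 matches the lower bound, it is optimal.

8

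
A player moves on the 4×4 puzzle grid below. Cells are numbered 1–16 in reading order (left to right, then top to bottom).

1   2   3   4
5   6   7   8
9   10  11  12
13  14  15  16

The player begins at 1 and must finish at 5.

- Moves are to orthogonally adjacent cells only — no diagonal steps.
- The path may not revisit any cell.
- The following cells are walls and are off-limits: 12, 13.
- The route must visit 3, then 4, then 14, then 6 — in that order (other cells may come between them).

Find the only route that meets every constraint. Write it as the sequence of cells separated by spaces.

1 2 3 4 8 7 11 15 14 10 6 5

The waypoints must appear in the order 3, 4, 14, 6, with no cell reused.
Route from 1: right 3 to 4, down 1 to 8, left 1 to 7, down 2 to 15, left 1 to 14, up 2 to 6, left 1 to 5 — 11 moves in all.
Check: order respected (3 at step 2, 4 at step 3, 14 at step 8, 6 at step 10).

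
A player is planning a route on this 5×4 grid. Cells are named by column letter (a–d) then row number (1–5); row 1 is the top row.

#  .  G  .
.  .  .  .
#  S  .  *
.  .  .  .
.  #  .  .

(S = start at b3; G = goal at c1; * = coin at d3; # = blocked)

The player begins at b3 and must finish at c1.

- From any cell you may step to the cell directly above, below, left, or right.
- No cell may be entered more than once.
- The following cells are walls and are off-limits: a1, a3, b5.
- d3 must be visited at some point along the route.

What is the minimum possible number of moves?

Any route passes through d3 somewhere between b3 and c1. Summing Manhattan distances along the two legs (b3 → d3 → c1) gives a lower bound of 2 + 3 = 5 moves.
A route of 5 moves achieves this: b3 → c3 → d3 → d2 → d1 → c1.
Since 5 matches the lower bound, it is optimal.

5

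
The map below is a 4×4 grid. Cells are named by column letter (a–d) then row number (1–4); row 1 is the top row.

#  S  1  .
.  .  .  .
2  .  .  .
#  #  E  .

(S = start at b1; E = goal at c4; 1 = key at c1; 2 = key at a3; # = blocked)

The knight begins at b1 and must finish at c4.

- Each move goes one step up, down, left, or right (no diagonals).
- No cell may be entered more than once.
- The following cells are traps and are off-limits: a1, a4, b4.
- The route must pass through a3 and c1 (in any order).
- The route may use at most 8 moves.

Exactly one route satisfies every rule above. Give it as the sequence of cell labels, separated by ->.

Any route must reach a3 and c1 and still end at c4 within 8 moves, so the order of the required stops is forced.
Route from b1: right to c1, down to c2, 2× left (reaching a2), down to a3, 2× right (reaching c3), down to c4 — 8 moves in all.
Check: all required cells visited; 8 ≤ 8 moves.

b1 -> c1 -> c2 -> b2 -> a2 -> a3 -> b3 -> c3 -> c4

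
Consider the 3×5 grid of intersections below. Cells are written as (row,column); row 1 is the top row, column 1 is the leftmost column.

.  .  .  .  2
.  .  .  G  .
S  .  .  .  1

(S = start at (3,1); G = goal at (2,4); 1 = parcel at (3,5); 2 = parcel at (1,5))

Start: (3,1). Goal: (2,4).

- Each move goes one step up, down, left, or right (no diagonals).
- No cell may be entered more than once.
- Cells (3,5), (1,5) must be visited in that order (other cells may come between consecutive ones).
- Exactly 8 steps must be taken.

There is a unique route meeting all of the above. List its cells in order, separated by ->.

(3,1) -> (3,2) -> (3,3) -> (3,4) -> (3,5) -> (2,5) -> (1,5) -> (1,4) -> (2,4)

The waypoints must appear in the order (3,5), (1,5), with no cell reused.
Route from (3,1): 4× right (reaching (3,5)), 2× up (reaching (1,5)), left to (1,4), down to (2,4) — 8 moves in all.
Check: order respected (1 at step 4, 2 at step 6); 8 moves as required.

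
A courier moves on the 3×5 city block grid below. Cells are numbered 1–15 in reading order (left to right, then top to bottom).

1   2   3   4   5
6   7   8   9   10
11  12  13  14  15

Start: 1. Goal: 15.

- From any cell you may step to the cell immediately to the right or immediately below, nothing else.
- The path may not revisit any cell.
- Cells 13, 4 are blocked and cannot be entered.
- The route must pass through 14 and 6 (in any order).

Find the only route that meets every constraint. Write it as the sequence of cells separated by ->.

1 -> 6 -> 7 -> 8 -> 9 -> 14 -> 15

Moves only go right or down, so the column and row indices never decrease.
Route from 1: down to 6, 3× right (reaching 9), down to 14, right to 15 — 6 moves in all.
Check: all required cells visited.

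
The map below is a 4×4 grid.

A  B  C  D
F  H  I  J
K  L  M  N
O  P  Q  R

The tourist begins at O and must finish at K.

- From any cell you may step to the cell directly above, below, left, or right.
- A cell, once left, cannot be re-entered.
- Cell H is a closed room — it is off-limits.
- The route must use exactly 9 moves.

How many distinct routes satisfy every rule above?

Need simple routes of exactly 9 moves from O to K (Manhattan distance 1, so 4 moves are spent on a detour and 4 undoing it).
Enumerating: O P L M I C B A F K | O P Q M I C B A F K | O P Q R N J I M L K.
That gives 3 routes.

3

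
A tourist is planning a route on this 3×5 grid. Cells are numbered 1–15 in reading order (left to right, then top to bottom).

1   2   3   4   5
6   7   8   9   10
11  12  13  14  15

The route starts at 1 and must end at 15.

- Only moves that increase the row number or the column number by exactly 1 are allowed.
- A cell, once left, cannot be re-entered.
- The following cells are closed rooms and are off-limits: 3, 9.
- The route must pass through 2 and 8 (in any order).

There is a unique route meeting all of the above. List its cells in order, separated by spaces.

Moves only go right or down, so the column and row indices never decrease.
Route from 1: right to 2, down to 7, right to 8, down to 13, 2× right (reaching 15) — 6 moves in all.
Check: all required cells visited.

1 2 7 8 13 14 15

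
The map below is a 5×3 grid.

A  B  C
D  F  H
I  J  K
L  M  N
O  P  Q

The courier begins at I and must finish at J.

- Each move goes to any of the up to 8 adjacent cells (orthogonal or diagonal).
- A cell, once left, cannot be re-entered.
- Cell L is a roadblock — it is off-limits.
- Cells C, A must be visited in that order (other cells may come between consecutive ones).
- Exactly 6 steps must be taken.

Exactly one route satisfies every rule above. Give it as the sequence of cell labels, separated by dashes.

I - F - C - B - A - D - J

The waypoints must appear in the order C, A, with no cell reused.
Route from I: 2× up-right (reaching C), 2× left (reaching A), down to D, down-right to J — 6 moves in all.
Check: order respected (C at step 2, A at step 4); 6 moves as required.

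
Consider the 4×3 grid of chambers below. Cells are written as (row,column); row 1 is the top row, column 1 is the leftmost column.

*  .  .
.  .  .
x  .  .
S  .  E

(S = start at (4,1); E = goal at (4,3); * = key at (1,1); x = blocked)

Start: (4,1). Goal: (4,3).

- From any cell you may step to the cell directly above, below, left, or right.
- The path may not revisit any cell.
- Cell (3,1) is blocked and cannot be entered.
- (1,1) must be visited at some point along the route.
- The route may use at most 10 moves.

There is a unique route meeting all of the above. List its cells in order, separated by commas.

(4,1), (4,2), (3,2), (2,2), (2,1), (1,1), (1,2), (1,3), (2,3), (3,3), (4,3)

Any route must reach (1,1) and still end at (4,3) within 10 moves, so the order of the required stops is forced.
Route from (4,1): right to (4,2), 2× up (reaching (2,2)), left to (2,1), up to (1,1), 2× right (reaching (1,3)), 3× down (reaching (4,3)) — 10 moves in all.
Check: all required cells visited; 10 ≤ 10 moves.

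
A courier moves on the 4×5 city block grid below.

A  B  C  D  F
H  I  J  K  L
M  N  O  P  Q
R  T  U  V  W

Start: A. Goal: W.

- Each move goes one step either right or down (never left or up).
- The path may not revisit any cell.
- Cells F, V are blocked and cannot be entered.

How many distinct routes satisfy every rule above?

A right/down-only route from A to W makes exactly 3 down-moves and 4 right-moves in some order.
With no other constraints that would be C(7,3) = 35 routes.
Subtract routes through each blocked cell (inclusion–exclusion for overlaps): − through F: 1 − through V: 20 → 14.
That gives 14 routes.

14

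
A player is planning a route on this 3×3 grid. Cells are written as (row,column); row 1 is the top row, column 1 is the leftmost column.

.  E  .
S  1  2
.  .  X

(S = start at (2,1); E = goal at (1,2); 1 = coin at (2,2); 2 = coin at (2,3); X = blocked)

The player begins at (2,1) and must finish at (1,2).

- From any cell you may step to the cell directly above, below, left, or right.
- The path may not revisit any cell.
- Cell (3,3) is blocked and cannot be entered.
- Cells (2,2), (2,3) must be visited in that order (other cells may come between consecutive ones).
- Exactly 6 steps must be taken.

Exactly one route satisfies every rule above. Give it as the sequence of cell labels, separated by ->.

(2,1) -> (3,1) -> (3,2) -> (2,2) -> (2,3) -> (1,3) -> (1,2)

The waypoints must appear in the order (2,2), (2,3), with no cell reused.
Route from (2,1): down 1 to (3,1), right 1 to (3,2), up 1 to (2,2), right 1 to (2,3), up 1 to (1,3), left 1 to (1,2) — 6 moves in all.
Check: order respected (1 at step 3, 2 at step 4); 6 moves as required.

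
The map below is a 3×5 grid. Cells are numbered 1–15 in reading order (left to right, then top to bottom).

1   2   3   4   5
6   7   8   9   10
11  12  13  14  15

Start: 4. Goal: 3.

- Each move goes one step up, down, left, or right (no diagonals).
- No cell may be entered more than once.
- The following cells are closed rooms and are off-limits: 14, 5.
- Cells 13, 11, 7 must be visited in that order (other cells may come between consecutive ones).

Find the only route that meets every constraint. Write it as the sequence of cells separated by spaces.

The waypoints must appear in the order 13, 11, 7, with no cell reused.
Route from 4: down to 9, left to 8, down to 13, 2× left (reaching 11), up to 6, right to 7, up to 2, right to 3 — 9 moves in all.
Check: order respected (13 at step 3, 11 at step 5, 7 at step 7).

4 9 8 13 12 11 6 7 2 3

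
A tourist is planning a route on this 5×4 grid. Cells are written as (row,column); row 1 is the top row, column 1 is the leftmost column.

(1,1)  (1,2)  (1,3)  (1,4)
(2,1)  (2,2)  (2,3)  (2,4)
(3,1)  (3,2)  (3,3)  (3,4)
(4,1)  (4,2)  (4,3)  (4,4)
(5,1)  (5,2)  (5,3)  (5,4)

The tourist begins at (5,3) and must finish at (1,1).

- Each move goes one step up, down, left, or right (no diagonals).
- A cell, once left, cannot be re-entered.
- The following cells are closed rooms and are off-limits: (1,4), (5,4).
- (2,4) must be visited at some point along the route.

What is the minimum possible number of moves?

Any route passes through (2,4) somewhere between (5,3) and (1,1). Summing Manhattan distances along the two legs ((5,3) → (2,4) → (1,1)) gives a lower bound of 4 + 4 = 8 moves.
A route of 8 moves achieves this: (5,3) → (4,3) → (3,3) → (3,4) → (2,4) → (2,3) → (1,3) → (1,2) → (1,1).
Since 8 matches the lower bound, it is optimal.

8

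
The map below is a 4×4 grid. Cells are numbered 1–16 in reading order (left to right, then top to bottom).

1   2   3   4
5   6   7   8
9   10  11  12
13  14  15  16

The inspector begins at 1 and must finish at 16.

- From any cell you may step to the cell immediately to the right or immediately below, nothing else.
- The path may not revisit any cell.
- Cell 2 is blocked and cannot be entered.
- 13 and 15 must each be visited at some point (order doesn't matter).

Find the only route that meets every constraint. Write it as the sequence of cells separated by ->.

1 -> 5 -> 9 -> 13 -> 14 -> 15 -> 16

Moves only go right or down, so the column and row indices never decrease.
Route from 1: down 3 to 13, right 3 to 16 — 6 moves in all.
Check: all required cells visited.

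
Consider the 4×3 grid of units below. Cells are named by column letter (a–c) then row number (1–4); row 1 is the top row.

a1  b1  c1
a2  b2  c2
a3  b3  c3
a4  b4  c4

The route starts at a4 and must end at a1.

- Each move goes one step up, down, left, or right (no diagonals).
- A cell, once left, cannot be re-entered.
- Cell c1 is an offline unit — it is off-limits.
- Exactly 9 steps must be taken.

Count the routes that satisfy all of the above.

Need simple routes of exactly 9 moves from a4 to a1 (Manhattan distance 3, so 3 moves are spent on a detour and 3 undoing it).
Enumerating: a4 a3 b3 b4 c4 c3 c2 b2 b1 a1 | a4 a3 b3 b4 c4 c3 c2 b2 a2 a1 | a4 b4 c4 c3 c2 b2 b3 a3 a2 a1 | a4 b4 c4 c3 b3 a3 a2 b2 b1 a1.
That gives 4 routes.

4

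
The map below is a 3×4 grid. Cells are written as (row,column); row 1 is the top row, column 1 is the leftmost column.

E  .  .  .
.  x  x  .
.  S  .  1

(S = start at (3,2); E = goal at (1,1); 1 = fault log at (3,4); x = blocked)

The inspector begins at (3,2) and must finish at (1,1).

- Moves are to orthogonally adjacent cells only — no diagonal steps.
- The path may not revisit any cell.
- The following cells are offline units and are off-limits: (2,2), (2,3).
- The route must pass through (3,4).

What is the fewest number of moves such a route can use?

Any route passes through (3,4) somewhere between (3,2) and (1,1). Summing Manhattan distances along the two legs ((3,2) → (3,4) → (1,1)) gives a lower bound of 2 + 5 = 7 moves.
A route of 7 moves achieves this: (3,2) → (3,3) → (3,4) → (2,4) → (1,4) → (1,3) → (1,2) → (1,1).
Since 7 matches the lower bound, it is optimal.

7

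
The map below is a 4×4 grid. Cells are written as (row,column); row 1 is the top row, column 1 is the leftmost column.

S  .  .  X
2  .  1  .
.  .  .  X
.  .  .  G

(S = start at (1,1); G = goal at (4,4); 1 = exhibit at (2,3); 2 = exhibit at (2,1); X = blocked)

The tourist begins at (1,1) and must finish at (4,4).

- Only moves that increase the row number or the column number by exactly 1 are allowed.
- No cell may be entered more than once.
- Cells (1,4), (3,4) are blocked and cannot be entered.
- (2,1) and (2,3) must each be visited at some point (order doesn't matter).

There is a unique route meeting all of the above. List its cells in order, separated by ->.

(1,1) -> (2,1) -> (2,2) -> (2,3) -> (3,3) -> (4,3) -> (4,4)

Moves only go right or down, so the column and row indices never decrease.
Route from (1,1): down 1 to (2,1), right 2 to (2,3), down 2 to (4,3), right 1 to (4,4) — 6 moves in all.
Check: all required cells visited.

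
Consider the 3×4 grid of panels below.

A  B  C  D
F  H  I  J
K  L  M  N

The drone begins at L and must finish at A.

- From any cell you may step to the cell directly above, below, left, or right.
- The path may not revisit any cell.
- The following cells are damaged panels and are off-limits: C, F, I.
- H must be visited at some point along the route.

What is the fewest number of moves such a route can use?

Any route passes through H somewhere between L and A. Summing Manhattan distances along the two legs (L → H → A) gives a lower bound of 1 + 2 = 3 moves.
A route of 3 moves achieves this: L → H → B → A.
Since 3 matches the lower bound, it is optimal.

3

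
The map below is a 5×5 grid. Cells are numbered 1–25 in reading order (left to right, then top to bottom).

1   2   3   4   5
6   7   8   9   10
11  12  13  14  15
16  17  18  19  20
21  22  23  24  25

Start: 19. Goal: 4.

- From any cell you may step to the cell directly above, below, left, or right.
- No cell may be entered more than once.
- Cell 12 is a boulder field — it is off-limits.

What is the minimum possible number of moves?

The Manhattan distance from 19 to 4 is |4−1| + |4−4| = 3, so at least 3 moves are needed.
A route of 3 moves achieves this: 19 → 14 → 9 → 4.
Since 3 matches the lower bound, it is optimal.

3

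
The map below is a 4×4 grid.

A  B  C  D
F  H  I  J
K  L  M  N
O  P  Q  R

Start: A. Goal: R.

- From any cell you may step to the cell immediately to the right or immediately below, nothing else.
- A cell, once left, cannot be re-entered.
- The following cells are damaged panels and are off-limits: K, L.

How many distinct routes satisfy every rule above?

A right/down-only route from A to R makes exactly 3 down-moves and 3 right-moves in some order.
With no other constraints that would be C(6,3) = 20 routes.
Subtract routes through each blocked cell (inclusion–exclusion for overlaps): − through K: 4 − through L: 9 + through K&L: 3 → 10.
That gives 10 routes.

10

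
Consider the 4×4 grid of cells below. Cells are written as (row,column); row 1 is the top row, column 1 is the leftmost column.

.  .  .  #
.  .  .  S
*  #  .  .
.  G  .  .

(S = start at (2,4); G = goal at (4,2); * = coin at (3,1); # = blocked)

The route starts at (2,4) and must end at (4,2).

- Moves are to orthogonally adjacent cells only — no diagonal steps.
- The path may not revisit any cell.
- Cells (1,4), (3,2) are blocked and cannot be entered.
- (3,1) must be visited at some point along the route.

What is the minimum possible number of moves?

Any route passes through (3,1) somewhere between (2,4) and (4,2). Summing Manhattan distances along the two legs ((2,4) → (3,1) → (4,2)) gives a lower bound of 4 + 2 = 6 moves.
A route of 6 moves achieves this: (2,4) → (2,3) → (2,2) → (2,1) → (3,1) → (4,1) → (4,2).
Since 6 matches the lower bound, it is optimal.

6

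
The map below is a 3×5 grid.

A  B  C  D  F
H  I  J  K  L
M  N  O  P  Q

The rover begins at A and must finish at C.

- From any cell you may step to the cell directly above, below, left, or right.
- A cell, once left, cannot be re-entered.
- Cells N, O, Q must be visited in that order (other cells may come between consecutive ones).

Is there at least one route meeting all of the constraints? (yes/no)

yes

One route that works: A → H → M → N → O → P → Q → L → F → D → C.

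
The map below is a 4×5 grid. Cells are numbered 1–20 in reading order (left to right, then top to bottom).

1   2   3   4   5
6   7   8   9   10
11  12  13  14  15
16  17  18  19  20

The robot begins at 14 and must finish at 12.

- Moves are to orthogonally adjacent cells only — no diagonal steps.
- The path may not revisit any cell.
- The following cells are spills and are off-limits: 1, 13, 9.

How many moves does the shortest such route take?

The Manhattan distance from 14 to 12 is |3−3| + |4−2| = 2, so at least 2 moves are needed.
That bound ignores the blocked cells. Measuring each leg by the fewest moves that actually steer around them (14→12: 4) raises the lower bound to 4.
A route of 4 moves exists: 14 → 19 → 18 → 17 → 12.
Since 4 matches that lower bound, it is optimal.

4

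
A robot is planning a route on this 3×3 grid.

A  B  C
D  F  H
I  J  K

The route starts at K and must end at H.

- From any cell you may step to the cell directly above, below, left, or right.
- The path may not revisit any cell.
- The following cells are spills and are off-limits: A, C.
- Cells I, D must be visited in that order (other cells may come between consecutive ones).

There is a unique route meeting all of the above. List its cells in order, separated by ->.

The waypoints must appear in the order I, D, with no cell reused.
Route from K: 2× left (reaching I), up to D, 2× right (reaching H) — 5 moves in all.
Check: order respected (I at step 2, D at step 3).

K -> J -> I -> D -> F -> H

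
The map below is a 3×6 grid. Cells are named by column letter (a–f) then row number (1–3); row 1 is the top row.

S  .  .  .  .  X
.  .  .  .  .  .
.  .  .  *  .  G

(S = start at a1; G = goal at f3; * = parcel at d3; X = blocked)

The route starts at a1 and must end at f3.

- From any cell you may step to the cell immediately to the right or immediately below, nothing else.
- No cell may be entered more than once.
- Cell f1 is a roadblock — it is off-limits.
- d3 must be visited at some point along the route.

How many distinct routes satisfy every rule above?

10

A right/down-only route from a1 to f3 makes exactly 2 down-moves and 5 right-moves in some order.
With no other constraints that would be C(7,2) = 21 routes.
Split at d3 and multiply the segment counts (each segment already excludes blocked cells): a1→d3: 10; d3→f3: 1; product = 10.
That gives 10 routes.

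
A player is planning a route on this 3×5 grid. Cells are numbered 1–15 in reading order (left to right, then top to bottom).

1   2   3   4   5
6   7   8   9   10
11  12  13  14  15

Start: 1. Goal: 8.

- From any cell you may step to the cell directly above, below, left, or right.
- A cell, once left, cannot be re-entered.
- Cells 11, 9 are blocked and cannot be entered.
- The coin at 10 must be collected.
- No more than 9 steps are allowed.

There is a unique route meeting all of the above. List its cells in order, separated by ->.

1 -> 2 -> 3 -> 4 -> 5 -> 10 -> 15 -> 14 -> 13 -> 8

Any route must reach 10 and still end at 8 within 9 moves, so the order of the required stops is forced.
Route from 1: right 4 to 5, down 2 to 15, left 2 to 13, up 1 to 8 — 9 moves in all.
Check: all required cells visited; 9 ≤ 9 moves.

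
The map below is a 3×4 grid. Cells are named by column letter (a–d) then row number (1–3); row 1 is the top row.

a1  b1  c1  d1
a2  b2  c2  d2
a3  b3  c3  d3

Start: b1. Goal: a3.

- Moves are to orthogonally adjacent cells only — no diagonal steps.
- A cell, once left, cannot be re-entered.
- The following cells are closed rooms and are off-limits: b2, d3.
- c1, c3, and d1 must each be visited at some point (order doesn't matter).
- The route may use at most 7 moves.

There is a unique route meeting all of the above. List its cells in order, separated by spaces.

Any route must reach c1, c3, and d1 and still end at a3 within 7 moves, so the order of the required stops is forced.
Route from b1: right 2 to d1, down 1 to d2, left 1 to c2, down 1 to c3, left 2 to a3 — 7 moves in all.
Check: all required cells visited; 7 ≤ 7 moves.

b1 c1 d1 d2 c2 c3 b3 a3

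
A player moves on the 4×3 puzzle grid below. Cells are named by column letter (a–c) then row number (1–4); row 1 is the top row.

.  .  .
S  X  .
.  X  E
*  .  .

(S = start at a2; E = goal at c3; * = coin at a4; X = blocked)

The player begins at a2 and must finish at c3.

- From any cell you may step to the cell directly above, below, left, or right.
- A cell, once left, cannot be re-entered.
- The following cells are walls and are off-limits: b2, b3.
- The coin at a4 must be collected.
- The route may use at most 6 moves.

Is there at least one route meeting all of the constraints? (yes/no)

yes

One route that works: a2 → a3 → a4 → b4 → c4 → c3.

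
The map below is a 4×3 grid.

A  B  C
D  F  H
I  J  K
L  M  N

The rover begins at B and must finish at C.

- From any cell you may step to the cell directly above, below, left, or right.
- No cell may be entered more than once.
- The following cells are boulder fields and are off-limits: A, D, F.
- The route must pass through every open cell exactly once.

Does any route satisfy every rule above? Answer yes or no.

Colour the cells like a checkerboard: each orthogonal step flips colour, so a Hamiltonian route alternates colours. Here there are 4 cells of one colour and 5 of the other, with start on the opposite colour to the goal — the counts and endpoints can't be arranged into an alternating sequence of length 9, so no Hamiltonian route exists.

no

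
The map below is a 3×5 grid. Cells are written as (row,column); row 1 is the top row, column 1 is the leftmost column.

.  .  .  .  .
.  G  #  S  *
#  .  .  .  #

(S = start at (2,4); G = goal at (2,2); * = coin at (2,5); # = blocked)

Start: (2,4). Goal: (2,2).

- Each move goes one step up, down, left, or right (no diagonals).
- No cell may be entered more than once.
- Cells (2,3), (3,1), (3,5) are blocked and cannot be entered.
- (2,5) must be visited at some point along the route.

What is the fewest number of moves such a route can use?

Any route passes through (2,5) somewhere between (2,4) and (2,2). Summing Manhattan distances along the two legs ((2,4) → (2,5) → (2,2)) gives a lower bound of 1 + 3 = 4 moves.
That bound ignores the blocked cells. Measuring each leg by the fewest moves that actually steer around them ((2,4)→(2,5): 1; (2,5)→(2,2): 5) raises the lower bound to 6.
A route of 6 moves exists: (2,4) → (2,5) → (1,5) → (1,4) → (1,3) → (1,2) → (2,2).
Since 6 matches that lower bound, it is optimal.

6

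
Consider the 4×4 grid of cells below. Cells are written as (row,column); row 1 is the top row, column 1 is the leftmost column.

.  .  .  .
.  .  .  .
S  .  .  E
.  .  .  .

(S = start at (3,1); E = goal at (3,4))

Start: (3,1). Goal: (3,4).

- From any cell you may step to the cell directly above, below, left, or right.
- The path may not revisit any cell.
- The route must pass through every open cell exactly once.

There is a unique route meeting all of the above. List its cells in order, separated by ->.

Need to visit all 16 open cells exactly once, starting at (3,1) and ending at (3,4).
Route from (3,1): down to (4,1), right to (4,2), 2× up (reaching (2,2)), left to (2,1), up to (1,1), 3× right (reaching (1,4)), down to (2,4), left to (2,3), 2× down (reaching (4,3)), right to (4,4), up to (3,4) — 15 moves in all.
Check: all 16 open cells covered.

(3,1) -> (4,1) -> (4,2) -> (3,2) -> (2,2) -> (2,1) -> (1,1) -> (1,2) -> (1,3) -> (1,4) -> (2,4) -> (2,3) -> (3,3) -> (4,3) -> (4,4) -> (3,4)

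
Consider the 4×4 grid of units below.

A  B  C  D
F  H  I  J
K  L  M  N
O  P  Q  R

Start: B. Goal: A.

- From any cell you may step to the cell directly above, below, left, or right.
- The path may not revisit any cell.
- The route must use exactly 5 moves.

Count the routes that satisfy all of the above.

Need simple routes of exactly 5 moves from B to A (Manhattan distance 1, so 2 moves are spent on a detour and 2 undoing it).
Enumerating: B H L K F A | B C I H F A.
That gives 2 routes.

2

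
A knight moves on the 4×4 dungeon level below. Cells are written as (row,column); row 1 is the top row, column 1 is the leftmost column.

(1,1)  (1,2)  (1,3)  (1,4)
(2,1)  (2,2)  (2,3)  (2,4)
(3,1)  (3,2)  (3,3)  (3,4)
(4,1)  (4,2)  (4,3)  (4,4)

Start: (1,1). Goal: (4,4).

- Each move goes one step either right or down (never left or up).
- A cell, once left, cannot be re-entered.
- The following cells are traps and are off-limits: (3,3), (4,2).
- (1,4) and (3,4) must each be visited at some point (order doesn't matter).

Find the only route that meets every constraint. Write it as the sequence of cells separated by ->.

Moves only go right or down, so the column and row indices never decrease.
Route from (1,1): right 3 to (1,4), down 3 to (4,4) — 6 moves in all.
Check: all required cells visited.

(1,1) -> (1,2) -> (1,3) -> (1,4) -> (2,4) -> (3,4) -> (4,4)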